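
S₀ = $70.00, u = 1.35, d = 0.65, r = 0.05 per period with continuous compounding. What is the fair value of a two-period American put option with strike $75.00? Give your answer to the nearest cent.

$14.98

Risk-neutral probability p = (e^0.05 − 0.65)/(1.35 − 0.65) = 0.4013/0.7000 = 0.5732
Terminal stock prices: S_uu = 127.6, S_ud = 61.43, S_dd = 29.58
Terminal payoffs (K − S): max(-52.58, 0) = 0, max(13.57, 0) = 13.57, max(45.42, 0) = 45.42
Node u (S = 94.5): continuation = e^(−0.05)·[0.5732·0.0000 + 0.4268·13.5750] = 5.5107; exercise value = 0.0000 ≤ continuation, so V_u = 5.5107
Node d (S = 45.5): continuation = e^(−0.05)·[0.5732·13.5750 + 0.4268·45.4250] = 25.8422; exercise value = 29.5000 > continuation, so V_d = 29.5000 (exercise)
Node 0 (S = 70): continuation = e^(−0.05)·[0.5732·5.5107 + 0.4268·29.5000] = 14.9802; exercise value = 5.0000 ≤ continuation, so V_0 = 14.9802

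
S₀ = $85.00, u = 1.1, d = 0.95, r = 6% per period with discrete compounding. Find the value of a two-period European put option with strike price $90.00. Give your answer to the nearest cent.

Risk-neutral probability p = (1 + 0.06 − 0.95)/(1.1 − 0.95) = 0.1100/0.1500 = 0.7333
Terminal stock prices: S_uu = 102.9, S_ud = 88.83, S_dd = 76.71
Terminal payoffs (K − S): max(-12.85, 0) = 0, max(1.175, 0) = 1.175, max(13.29, 0) = 13.29
Node u (S = 93.5): V_u = 1/1.06·[0.7333·0.0000 + 0.2667·1.1750] = 0.2956
Node d (S = 80.75): V_d = 1/1.06·[0.7333·1.1750 + 0.2667·13.2875] = 4.1557
Node 0 (S = 85): V_0 = 1/1.06·[0.7333·0.2956 + 0.2667·4.1557] = 1.2500

$1.25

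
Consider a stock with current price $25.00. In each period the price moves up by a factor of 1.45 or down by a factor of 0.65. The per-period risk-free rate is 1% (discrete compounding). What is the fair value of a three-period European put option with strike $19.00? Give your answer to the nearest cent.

Risk-neutral probability p = (1 + 0.01 − 0.65)/(1.45 − 0.65) = 0.3600/0.8000 = 0.4500
Terminal stock prices: S_uuu = 76.22, S_uud = 34.17, S_udd = 15.32, S_ddd = 6.866
Terminal payoffs (K − S): max(-57.22, 0) = 0, max(-15.17, 0) = 0, max(3.684, 0) = 3.684, max(12.13, 0) = 12.13
Node uu (S = 52.56): V_uu = 1/1.01·[0.4500·0.0000 + 0.5500·0.0000] = 0.0000
Node ud (S = 23.56): V_ud = 1/1.01·[0.4500·0.0000 + 0.5500·3.6844] = 2.0063
Node dd (S = 10.56): V_dd = 1/1.01·[0.4500·3.6844 + 0.5500·12.1344] = 8.2494
Node u (S = 36.25): V_u = 1/1.01·[0.4500·0.0000 + 0.5500·2.0063] = 1.0926
Node d (S = 16.25): V_d = 1/1.01·[0.4500·2.0063 + 0.5500·8.2494] = 5.3862
Node 0 (S = 25): V_0 = 1/1.01·[0.4500·1.0926 + 0.5500·5.3862] = 3.4198

$3.42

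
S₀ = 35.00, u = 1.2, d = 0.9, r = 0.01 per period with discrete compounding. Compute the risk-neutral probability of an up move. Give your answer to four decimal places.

p = 0.3667

Risk-neutral probability p = (1 + 0.01 − 0.9)/(1.2 − 0.9) = 0.1100/0.3000 = 0.3667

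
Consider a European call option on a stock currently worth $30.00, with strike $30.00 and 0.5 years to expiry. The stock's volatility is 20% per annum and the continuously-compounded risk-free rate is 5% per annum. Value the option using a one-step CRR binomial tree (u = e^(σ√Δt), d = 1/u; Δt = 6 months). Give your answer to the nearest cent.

$2.46

CRR parameters: u = e^(σ√Δt) = e^(0.2·√0.5) = 1.1519, d = 1/u = 0.8681
Per-period rate: rΔt = 0.05·0.5 = 0.025, so R = e^0.025 = 1.0253
Risk-neutral probability p = (e^0.025 − 0.8681)/(1.1519 − 0.8681) = 0.1572/0.2838 = 0.5539
Terminal stock prices: S_u = 34.56, S_d = 26.04
Terminal payoffs (S − K): max(4.557, 0) = 4.557, max(-3.956, 0) = 0
Node 0 (S = 30): V_0 = e^(−0.025)·[0.5539·4.5573 + 0.4461·0.0000] = 2.4620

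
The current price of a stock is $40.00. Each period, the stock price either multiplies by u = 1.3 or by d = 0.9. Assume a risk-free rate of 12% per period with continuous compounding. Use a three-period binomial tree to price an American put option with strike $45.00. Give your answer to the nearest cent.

Risk-neutral probability p = (e^0.12 − 0.9)/(1.3 − 0.9) = 0.2275/0.4000 = 0.5687
Terminal stock prices: S_uuu = 87.88, S_uud = 60.84, S_udd = 42.12, S_ddd = 29.16
Terminal payoffs (K − S): max(-42.88, 0) = 0, max(-15.84, 0) = 0, max(2.88, 0) = 2.88, max(15.84, 0) = 15.84
Node uu (S = 67.6): continuation = e^(−0.12)·[0.5687·0.0000 + 0.4313·0.0000] = 0.0000; exercise value = 0.0000 ≤ continuation, so V_uu = 0.0000
Node ud (S = 46.8): continuation = e^(−0.12)·[0.5687·0.0000 + 0.4313·2.8800] = 1.1016; exercise value = 0.0000 ≤ continuation, so V_ud = 1.1016
Node dd (S = 32.4): continuation = e^(−0.12)·[0.5687·2.8800 + 0.4313·15.8400] = 7.5114; exercise value = 12.6000 > continuation, so V_dd = 12.6000 (exercise)
Node u (S = 52): continuation = e^(−0.12)·[0.5687·0.0000 + 0.4313·1.1016] = 0.4213; exercise value = 0.0000 ≤ continuation, so V_u = 0.4213
Node d (S = 36): continuation = e^(−0.12)·[0.5687·1.1016 + 0.4313·12.6000] = 5.3751; exercise value = 9.0000 > continuation, so V_d = 9.0000 (exercise)
Node 0 (S = 40): continuation = e^(−0.12)·[0.5687·0.4213 + 0.4313·9.0000] = 3.6550; exercise value = 5.0000 > continuation, so V_0 = 5.0000 (exercise)

$5.00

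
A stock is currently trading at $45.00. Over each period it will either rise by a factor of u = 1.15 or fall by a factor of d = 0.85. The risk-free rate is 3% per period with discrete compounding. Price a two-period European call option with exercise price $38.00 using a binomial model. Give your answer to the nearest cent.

Risk-neutral probability p = (1 + 0.03 − 0.85)/(1.15 − 0.85) = 0.1800/0.3000 = 0.6000
Terminal stock prices: S_uu = 59.51, S_ud = 43.99, S_dd = 32.51
Terminal payoffs (S − K): max(21.51, 0) = 21.51, max(5.987, 0) = 5.987, max(-5.488, 0) = 0
Node u (S = 51.75): V_u = 1/1.03·[0.6000·21.5125 + 0.4000·5.9875] = 14.8568
Node d (S = 38.25): V_d = 1/1.03·[0.6000·5.9875 + 0.4000·0.0000] = 3.4879
Node 0 (S = 45): V_0 = 1/1.03·[0.6000·14.8568 + 0.4000·3.4879] = 10.0090

$10.01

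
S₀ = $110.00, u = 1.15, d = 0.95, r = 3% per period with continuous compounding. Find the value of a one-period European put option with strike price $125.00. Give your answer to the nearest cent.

$11.89

Risk-neutral probability p = (e^0.03 − 0.95)/(1.15 − 0.95) = 0.0805/0.2000 = 0.4023
Terminal stock prices: S_u = 126.5, S_d = 104.5
Terminal payoffs (K − S): max(-1.5, 0) = 0, max(20.5, 0) = 20.5
Node 0 (S = 110): V_0 = e^(−0.03)·[0.4023·0.0000 + 0.5977·20.5000] = 11.8913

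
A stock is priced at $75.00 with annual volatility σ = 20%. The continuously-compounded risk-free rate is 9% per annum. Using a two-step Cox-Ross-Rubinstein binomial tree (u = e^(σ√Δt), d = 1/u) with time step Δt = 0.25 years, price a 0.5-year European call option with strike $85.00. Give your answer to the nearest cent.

$2.19

CRR parameters: u = e^(σ√Δt) = e^(0.2·√0.25) = 1.1052, d = 1/u = 0.9048
Per-period rate: rΔt = 0.09·0.25 = 0.0225, so R = e^0.0225 = 1.0228
Risk-neutral probability p = (e^0.0225 − 0.9048)/(1.1052 − 0.9048) = 0.1179/0.2003 = 0.5886
Terminal stock prices: S_uu = 91.61, S_ud = 75, S_dd = 61.4
Terminal payoffs (S − K): max(6.605, 0) = 6.605, max(-10, 0) = 0, max(-23.6, 0) = 0
Node u (S = 82.89): V_u = e^(−0.0225)·[0.5886·6.6052 + 0.4114·0.0000] = 3.8014
Node d (S = 67.86): V_d = e^(−0.0225)·[0.5886·0.0000 + 0.4114·0.0000] = 0.0000
Node 0 (S = 75): V_0 = e^(−0.0225)·[0.5886·3.8014 + 0.4114·0.0000] = 2.1877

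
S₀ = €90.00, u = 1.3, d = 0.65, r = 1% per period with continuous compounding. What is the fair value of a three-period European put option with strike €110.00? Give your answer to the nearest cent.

Risk-neutral probability p = (e^0.01 − 0.65)/(1.3 − 0.65) = 0.3601/0.6500 = 0.5539
Terminal stock prices: S_uuu = 197.7, S_uud = 98.87, S_udd = 49.43, S_ddd = 24.72
Terminal payoffs (K − S): max(-87.73, 0) = 0, max(11.13, 0) = 11.13, max(60.57, 0) = 60.57, max(85.28, 0) = 85.28
Node uu (S = 152.1): V_uu = e^(−0.01)·[0.5539·0.0000 + 0.4461·11.1350] = 4.9176
Node ud (S = 76.05): V_ud = e^(−0.01)·[0.5539·11.1350 + 0.4461·60.5675] = 32.8555
Node dd (S = 38.03): V_dd = e^(−0.01)·[0.5539·60.5675 + 0.4461·85.2837] = 70.8805
Node u (S = 117): V_u = e^(−0.01)·[0.5539·4.9176 + 0.4461·32.8555] = 17.2071
Node d (S = 58.5): V_d = e^(−0.01)·[0.5539·32.8555 + 0.4461·70.8805] = 49.3219
Node 0 (S = 90): V_0 = e^(−0.01)·[0.5539·17.2071 + 0.4461·49.3219] = 31.2190

€31.22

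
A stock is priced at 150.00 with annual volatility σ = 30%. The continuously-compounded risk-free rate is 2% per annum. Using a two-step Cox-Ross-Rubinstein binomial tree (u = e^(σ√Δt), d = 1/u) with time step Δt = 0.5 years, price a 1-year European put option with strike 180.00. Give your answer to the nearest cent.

CRR parameters: u = e^(σ√Δt) = e^(0.3·√0.5) = 1.2363, d = 1/u = 0.8089
Per-period rate: rΔt = 0.02·0.5 = 0.01, so R = e^0.01 = 1.0101
Risk-neutral probability p = (e^0.01 − 0.8089)/(1.2363 − 0.8089) = 0.2012/0.4275 = 0.4707
Terminal stock prices: S_uu = 229.3, S_ud = 150, S_dd = 98.14
Terminal payoffs (K − S): max(-49.27, 0) = 0, max(30, 0) = 30, max(81.86, 0) = 81.86
Node u (S = 185.4): V_u = e^(−0.01)·[0.4707·0.0000 + 0.5293·30.0000] = 15.7217
Node d (S = 121.3): V_d = e^(−0.01)·[0.4707·30.0000 + 0.5293·81.8623] = 56.8803
Node 0 (S = 150): V_0 = e^(−0.01)·[0.4707·15.7217 + 0.5293·56.8803] = 37.1347

37.13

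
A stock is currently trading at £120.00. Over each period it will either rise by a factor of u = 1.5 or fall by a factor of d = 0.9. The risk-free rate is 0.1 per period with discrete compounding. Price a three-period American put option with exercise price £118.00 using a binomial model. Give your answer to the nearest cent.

Risk-neutral probability p = (1 + 0.1 − 0.9)/(1.5 − 0.9) = 0.2000/0.6000 = 0.3333
Terminal stock prices: S_uuu = 405, S_uud = 243, S_udd = 145.8, S_ddd = 87.48
Terminal payoffs (K − S): max(-287, 0) = 0, max(-125, 0) = 0, max(-27.8, 0) = 0, max(30.52, 0) = 30.52
Node uu (S = 270): continuation = 1/1.1·[0.3333·0.0000 + 0.6667·0.0000] = 0.0000; exercise value = 0.0000 ≤ continuation, so V_uu = 0.0000
Node ud (S = 162): continuation = 1/1.1·[0.3333·0.0000 + 0.6667·0.0000] = 0.0000; exercise value = 0.0000 ≤ continuation, so V_ud = 0.0000
Node dd (S = 97.2): continuation = 1/1.1·[0.3333·0.0000 + 0.6667·30.5200] = 18.4970; exercise value = 20.8000 > continuation, so V_dd = 20.8000 (exercise)
Node u (S = 180): continuation = 1/1.1·[0.3333·0.0000 + 0.6667·0.0000] = 0.0000; exercise value = 0.0000 ≤ continuation, so V_u = 0.0000
Node d (S = 108): continuation = 1/1.1·[0.3333·0.0000 + 0.6667·20.8000] = 12.6061; exercise value = 10.0000 ≤ continuation, so V_d = 12.6061
Node 0 (S = 120): continuation = 1/1.1·[0.3333·0.0000 + 0.6667·12.6061] = 7.6400; exercise value = 0.0000 ≤ continuation, so V_0 = 7.6400

£7.64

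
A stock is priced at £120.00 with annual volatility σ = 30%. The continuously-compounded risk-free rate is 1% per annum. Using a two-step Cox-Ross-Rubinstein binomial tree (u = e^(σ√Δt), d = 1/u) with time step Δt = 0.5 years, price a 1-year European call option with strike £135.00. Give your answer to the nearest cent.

£10.09

CRR parameters: u = e^(σ√Δt) = e^(0.3·√0.5) = 1.2363, d = 1/u = 0.8089
Per-period rate: rΔt = 0.01·0.5 = 0.005, so R = e^0.005 = 1.0050
Risk-neutral probability p = (e^0.005 − 0.8089)/(1.2363 − 0.8089) = 0.1962/0.4275 = 0.4589
Terminal stock prices: S_uu = 183.4, S_ud = 120, S_dd = 78.51
Terminal payoffs (S − K): max(48.42, 0) = 48.42, max(-15, 0) = 0, max(-56.49, 0) = 0
Node u (S = 148.4): V_u = e^(−0.005)·[0.4589·48.4158 + 0.5411·0.0000] = 22.1068
Node d (S = 97.06): V_d = e^(−0.005)·[0.4589·0.0000 + 0.5411·0.0000] = 0.0000
Node 0 (S = 120): V_0 = e^(−0.005)·[0.4589·22.1068 + 0.5411·0.0000] = 10.0940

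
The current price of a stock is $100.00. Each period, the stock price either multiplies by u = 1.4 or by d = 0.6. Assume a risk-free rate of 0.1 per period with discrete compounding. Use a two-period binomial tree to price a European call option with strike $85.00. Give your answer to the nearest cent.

Risk-neutral probability p = (1 + 0.1 − 0.6)/(1.4 − 0.6) = 0.5000/0.8000 = 0.6250
Terminal stock prices: S_uu = 196, S_ud = 84, S_dd = 36
Terminal payoffs (S − K): max(111, 0) = 111, max(-1, 0) = 0, max(-49, 0) = 0
Node u (S = 140): V_u = 1/1.1·[0.6250·111.0000 + 0.3750·0.0000] = 63.0682
Node d (S = 60): V_d = 1/1.1·[0.6250·0.0000 + 0.3750·0.0000] = 0.0000
Node 0 (S = 100): V_0 = 1/1.1·[0.6250·63.0682 + 0.3750·0.0000] = 35.8342

$35.83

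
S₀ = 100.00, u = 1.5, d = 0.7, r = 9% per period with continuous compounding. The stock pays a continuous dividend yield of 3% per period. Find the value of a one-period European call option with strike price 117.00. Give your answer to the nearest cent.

13.64

Per-period risk-free factor R = e^0.09 = 1.0942; dividend-adjusted growth = e^(0.09−0.03) = 1.0618.
Risk-neutral probability p = (1.0618 − 0.7)/(1.5 − 0.7) = 0.3618/0.8000 = 0.4523
Terminal stock prices: S_u = 150, S_d = 70
Terminal payoffs (S − K): max(33, 0) = 33, max(-47, 0) = 0
Node 0 (S = 100): V_0 = e^(−0.09)·[0.4523·33.0000 + 0.5477·0.0000] = 13.6411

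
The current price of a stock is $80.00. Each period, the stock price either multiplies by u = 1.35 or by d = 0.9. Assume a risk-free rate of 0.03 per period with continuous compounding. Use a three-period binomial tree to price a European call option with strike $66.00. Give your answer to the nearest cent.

Risk-neutral probability p = (e^0.03 − 0.9)/(1.35 − 0.9) = 0.1305/0.4500 = 0.2899
Terminal stock prices: S_uuu = 196.8, S_uud = 131.2, S_udd = 87.48, S_ddd = 58.32
Terminal payoffs (S − K): max(130.8, 0) = 130.8, max(65.22, 0) = 65.22, max(21.48, 0) = 21.48, max(-7.68, 0) = 0
Node uu (S = 145.8): V_uu = e^(−0.03)·[0.2899·130.8300 + 0.7101·65.2200] = 81.7506
Node ud (S = 97.2): V_ud = e^(−0.03)·[0.2899·65.2200 + 0.7101·21.4800] = 33.1506
Node dd (S = 64.8): V_dd = e^(−0.03)·[0.2899·21.4800 + 0.7101·0.0000] = 6.0430
Node u (S = 108): V_u = e^(−0.03)·[0.2899·81.7506 + 0.7101·33.1506] = 45.8435
Node d (S = 72): V_d = e^(−0.03)·[0.2899·33.1506 + 0.7101·6.0430] = 13.4906
Node 0 (S = 80): V_0 = e^(−0.03)·[0.2899·45.8435 + 0.7101·13.4906] = 22.1938

$22.19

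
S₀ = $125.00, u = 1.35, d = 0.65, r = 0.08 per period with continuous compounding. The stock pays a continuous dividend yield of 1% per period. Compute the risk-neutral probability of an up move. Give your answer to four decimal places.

Per-period risk-free factor R = e^0.08 = 1.0833; dividend-adjusted growth = e^(0.08−0.01) = 1.0725.
Risk-neutral probability p = (1.0725 − 0.65)/(1.35 − 0.65) = 0.4225/0.7000 = 0.6036

p = 0.6036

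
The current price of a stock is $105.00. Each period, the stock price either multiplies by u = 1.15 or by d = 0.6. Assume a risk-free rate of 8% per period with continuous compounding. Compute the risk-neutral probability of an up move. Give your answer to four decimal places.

Risk-neutral probability p = (e^0.08 − 0.6)/(1.15 − 0.6) = 0.4833/0.5500 = 0.8787

p = 0.8787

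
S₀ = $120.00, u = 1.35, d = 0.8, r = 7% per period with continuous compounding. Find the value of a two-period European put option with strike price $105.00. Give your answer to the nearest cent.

$6.24

Risk-neutral probability p = (e^0.07 − 0.8)/(1.35 − 0.8) = 0.2725/0.5500 = 0.4955
Terminal stock prices: S_uu = 218.7, S_ud = 129.6, S_dd = 76.8
Terminal payoffs (K − S): max(-113.7, 0) = 0, max(-24.6, 0) = 0, max(28.2, 0) = 28.2
Node u (S = 162): V_u = e^(−0.07)·[0.4955·0.0000 + 0.5045·0.0000] = 0.0000
Node d (S = 96): V_d = e^(−0.07)·[0.4955·0.0000 + 0.5045·28.2000] = 13.2659
Node 0 (S = 120): V_0 = e^(−0.07)·[0.4955·0.0000 + 0.5045·13.2659] = 6.2406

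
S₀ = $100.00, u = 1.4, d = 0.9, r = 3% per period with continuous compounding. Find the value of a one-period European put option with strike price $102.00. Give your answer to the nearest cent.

$8.61

Risk-neutral probability p = (e^0.03 − 0.9)/(1.4 − 0.9) = 0.1305/0.5000 = 0.2609
Terminal stock prices: S_u = 140, S_d = 90
Terminal payoffs (K − S): max(-38, 0) = 0, max(12, 0) = 12
Node 0 (S = 100): V_0 = e^(−0.03)·[0.2609·0.0000 + 0.7391·12.0000] = 8.6070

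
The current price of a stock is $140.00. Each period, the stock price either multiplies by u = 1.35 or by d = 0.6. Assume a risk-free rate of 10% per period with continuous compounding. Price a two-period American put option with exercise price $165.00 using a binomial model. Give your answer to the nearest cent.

$33.21

Risk-neutral probability p = (e^0.1 − 0.6)/(1.35 − 0.6) = 0.5052/0.7500 = 0.6736
Terminal stock prices: S_uu = 255.2, S_ud = 113.4, S_dd = 50.4
Terminal payoffs (K − S): max(-90.15, 0) = 0, max(51.6, 0) = 51.6, max(114.6, 0) = 114.6
Node u (S = 189): continuation = e^(−0.1)·[0.6736·0.0000 + 0.3264·51.6000] = 15.2413; exercise value = 0.0000 ≤ continuation, so V_u = 15.2413
Node d (S = 84): continuation = e^(−0.1)·[0.6736·51.6000 + 0.3264·114.6000] = 65.2982; exercise value = 81.0000 > continuation, so V_d = 81.0000 (exercise)
Node 0 (S = 140): continuation = e^(−0.1)·[0.6736·15.2413 + 0.3264·81.0000] = 33.2143; exercise value = 25.0000 ≤ continuation, so V_0 = 33.2143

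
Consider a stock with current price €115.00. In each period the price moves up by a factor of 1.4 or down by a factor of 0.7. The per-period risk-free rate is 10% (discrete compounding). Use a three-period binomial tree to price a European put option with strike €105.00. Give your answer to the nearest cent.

€10.05

Risk-neutral probability p = (1 + 0.1 − 0.7)/(1.4 − 0.7) = 0.4000/0.7000 = 0.5714
Terminal stock prices: S_uuu = 315.6, S_uud = 157.8, S_udd = 78.89, S_ddd = 39.44
Terminal payoffs (K − S): max(-210.6, 0) = 0, max(-52.78, 0) = 0, max(26.11, 0) = 26.11, max(65.56, 0) = 65.56
Node uu (S = 225.4): V_uu = 1/1.1·[0.5714·0.0000 + 0.4286·0.0000] = 0.0000
Node ud (S = 112.7): V_ud = 1/1.1·[0.5714·0.0000 + 0.4286·26.1100] = 10.1727
Node dd (S = 56.35): V_dd = 1/1.1·[0.5714·26.1100 + 0.4286·65.5550] = 39.1045
Node u (S = 161): V_u = 1/1.1·[0.5714·0.0000 + 0.4286·10.1727] = 3.9634
Node d (S = 80.5): V_d = 1/1.1·[0.5714·10.1727 + 0.4286·39.1045] = 20.5201
Node 0 (S = 115): V_0 = 1/1.1·[0.5714·3.9634 + 0.4286·20.5201] = 10.0537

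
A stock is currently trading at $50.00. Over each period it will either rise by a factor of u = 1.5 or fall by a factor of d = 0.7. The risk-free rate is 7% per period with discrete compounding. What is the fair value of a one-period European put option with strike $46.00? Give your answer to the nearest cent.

Risk-neutral probability p = (1 + 0.07 − 0.7)/(1.5 − 0.7) = 0.3700/0.8000 = 0.4625
Terminal stock prices: S_u = 75, S_d = 35
Terminal payoffs (K − S): max(-29, 0) = 0, max(11, 0) = 11
Node 0 (S = 50): V_0 = 1/1.07·[0.4625·0.0000 + 0.5375·11.0000] = 5.5257

$5.53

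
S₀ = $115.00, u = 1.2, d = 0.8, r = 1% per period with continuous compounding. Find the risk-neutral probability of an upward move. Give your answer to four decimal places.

Risk-neutral probability p = (e^0.01 − 0.8)/(1.2 − 0.8) = 0.2101/0.4000 = 0.5251

p = 0.5251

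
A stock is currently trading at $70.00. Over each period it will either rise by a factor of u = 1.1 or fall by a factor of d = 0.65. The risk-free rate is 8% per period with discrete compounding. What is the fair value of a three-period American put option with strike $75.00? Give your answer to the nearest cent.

Risk-neutral probability p = (1 + 0.08 − 0.65)/(1.1 − 0.65) = 0.4300/0.4500 = 0.9556
Terminal stock prices: S_uuu = 93.17, S_uud = 55.06, S_udd = 32.53, S_ddd = 19.22
Terminal payoffs (K − S): max(-18.17, 0) = 0, max(19.94, 0) = 19.94, max(42.47, 0) = 42.47, max(55.78, 0) = 55.78
Node uu (S = 84.7): continuation = 1/1.08·[0.9556·0.0000 + 0.0444·19.9450] = 0.8208; exercise value = 0.0000 ≤ continuation, so V_uu = 0.8208
Node ud (S = 50.05): continuation = 1/1.08·[0.9556·19.9450 + 0.0444·42.4675] = 19.3944; exercise value = 24.9500 > continuation, so V_ud = 24.9500 (exercise)
Node dd (S = 29.58): continuation = 1/1.08·[0.9556·42.4675 + 0.0444·55.7763] = 39.8694; exercise value = 45.4250 > continuation, so V_dd = 45.4250 (exercise)
Node u (S = 77): continuation = 1/1.08·[0.9556·0.8208 + 0.0444·24.9500] = 1.7530; exercise value = 0.0000 ≤ continuation, so V_u = 1.7530
Node d (S = 45.5): continuation = 1/1.08·[0.9556·24.9500 + 0.0444·45.4250] = 23.9444; exercise value = 29.5000 > continuation, so V_d = 29.5000 (exercise)
Node 0 (S = 70): continuation = 1/1.08·[0.9556·1.7530 + 0.0444·29.5000] = 2.7650; exercise value = 5.0000 > continuation, so V_0 = 5.0000 (exercise)

$5.00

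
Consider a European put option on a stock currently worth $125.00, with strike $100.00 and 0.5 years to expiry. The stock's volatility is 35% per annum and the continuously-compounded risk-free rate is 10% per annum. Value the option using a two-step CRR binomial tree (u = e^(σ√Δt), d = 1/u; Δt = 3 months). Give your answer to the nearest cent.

$2.52

CRR parameters: u = e^(σ√Δt) = e^(0.35·√0.25) = 1.1912, d = 1/u = 0.8395
Per-period rate: rΔt = 0.1·0.25 = 0.025, so R = e^0.025 = 1.0253
Risk-neutral probability p = (e^0.025 − 0.8395)/(1.1912 − 0.8395) = 0.1859/0.3518 = 0.5283
Terminal stock prices: S_uu = 177.4, S_ud = 125, S_dd = 88.09
Terminal payoffs (K − S): max(-77.38, 0) = 0, max(-25, 0) = 0, max(11.91, 0) = 11.91
Node u (S = 148.9): V_u = e^(−0.025)·[0.5283·0.0000 + 0.4717·0.0000] = 0.0000
Node d (S = 104.9): V_d = e^(−0.025)·[0.5283·0.0000 + 0.4717·11.9140] = 5.4808
Node 0 (S = 125): V_0 = e^(−0.025)·[0.5283·0.0000 + 0.4717·5.4808] = 2.5213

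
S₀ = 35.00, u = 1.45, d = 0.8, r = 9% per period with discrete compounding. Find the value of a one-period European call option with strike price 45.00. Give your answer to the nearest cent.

Risk-neutral probability p = (1 + 0.09 − 0.8)/(1.45 − 0.8) = 0.2900/0.6500 = 0.4462
Terminal stock prices: S_u = 50.75, S_d = 28
Terminal payoffs (S − K): max(5.75, 0) = 5.75, max(-17, 0) = 0
Node 0 (S = 35): V_0 = 1/1.09·[0.4462·5.7500 + 0.5538·0.0000] = 2.3536

2.35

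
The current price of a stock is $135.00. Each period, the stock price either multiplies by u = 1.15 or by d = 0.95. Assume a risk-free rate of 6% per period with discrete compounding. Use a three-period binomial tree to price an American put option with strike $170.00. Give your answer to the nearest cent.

$35.00

Risk-neutral probability p = (1 + 0.06 − 0.95)/(1.15 − 0.95) = 0.1100/0.2000 = 0.5500
Terminal stock prices: S_uuu = 205.3, S_uud = 169.6, S_udd = 140.1, S_ddd = 115.7
Terminal payoffs (K − S): max(-35.32, 0) = 0, max(0.3894, 0) = 0.3894, max(29.89, 0) = 29.89, max(54.25, 0) = 54.25
Node uu (S = 178.5): continuation = 1/1.06·[0.5500·0.0000 + 0.4500·0.3894] = 0.1653; exercise value = 0.0000 ≤ continuation, so V_uu = 0.1653
Node ud (S = 147.5): continuation = 1/1.06·[0.5500·0.3894 + 0.4500·29.8869] = 12.8899; exercise value = 22.5125 > continuation, so V_ud = 22.5125 (exercise)
Node dd (S = 121.8): continuation = 1/1.06·[0.5500·29.8869 + 0.4500·54.2544] = 38.5399; exercise value = 48.1625 > continuation, so V_dd = 48.1625 (exercise)
Node u (S = 155.2): continuation = 1/1.06·[0.5500·0.1653 + 0.4500·22.5125] = 9.6430; exercise value = 14.7500 > continuation, so V_u = 14.7500 (exercise)
Node d (S = 128.2): continuation = 1/1.06·[0.5500·22.5125 + 0.4500·48.1625] = 32.1274; exercise value = 41.7500 > continuation, so V_d = 41.7500 (exercise)
Node 0 (S = 135): continuation = 1/1.06·[0.5500·14.7500 + 0.4500·41.7500] = 25.3774; exercise value = 35.0000 > continuation, so V_0 = 35.0000 (exercise)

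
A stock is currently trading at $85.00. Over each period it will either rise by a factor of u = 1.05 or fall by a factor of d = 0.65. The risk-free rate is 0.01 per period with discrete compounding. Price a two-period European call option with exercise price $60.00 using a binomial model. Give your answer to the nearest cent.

Risk-neutral probability p = (1 + 0.01 − 0.65)/(1.05 − 0.65) = 0.3600/0.4000 = 0.9000
Terminal stock prices: S_uu = 93.71, S_ud = 58.01, S_dd = 35.91
Terminal payoffs (S − K): max(33.71, 0) = 33.71, max(-1.987, 0) = 0, max(-24.09, 0) = 0
Node u (S = 89.25): V_u = 1/1.01·[0.9000·33.7125 + 0.1000·0.0000] = 30.0408
Node d (S = 55.25): V_d = 1/1.01·[0.9000·0.0000 + 0.1000·0.0000] = 0.0000
Node 0 (S = 85): V_0 = 1/1.01·[0.9000·30.0408 + 0.1000·0.0000] = 26.7691

$26.77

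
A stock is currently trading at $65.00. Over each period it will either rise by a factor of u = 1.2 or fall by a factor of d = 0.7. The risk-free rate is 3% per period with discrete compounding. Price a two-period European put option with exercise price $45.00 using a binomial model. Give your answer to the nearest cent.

Risk-neutral probability p = (1 + 0.03 − 0.7)/(1.2 − 0.7) = 0.3300/0.5000 = 0.6600
Terminal stock prices: S_uu = 93.6, S_ud = 54.6, S_dd = 31.85
Terminal payoffs (K − S): max(-48.6, 0) = 0, max(-9.6, 0) = 0, max(13.15, 0) = 13.15
Node u (S = 78): V_u = 1/1.03·[0.6600·0.0000 + 0.3400·0.0000] = 0.0000
Node d (S = 45.5): V_d = 1/1.03·[0.6600·0.0000 + 0.3400·13.1500] = 4.3408
Node 0 (S = 65): V_0 = 1/1.03·[0.6600·0.0000 + 0.3400·4.3408] = 1.4329

$1.43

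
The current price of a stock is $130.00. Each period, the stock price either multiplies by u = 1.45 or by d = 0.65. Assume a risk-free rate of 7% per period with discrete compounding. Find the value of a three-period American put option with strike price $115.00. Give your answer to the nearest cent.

$18.68

Risk-neutral probability p = (1 + 0.07 − 0.65)/(1.45 − 0.65) = 0.4200/0.8000 = 0.5250
Terminal stock prices: S_uuu = 396.3, S_uud = 177.7, S_udd = 79.64, S_ddd = 35.7
Terminal payoffs (K − S): max(-281.3, 0) = 0, max(-62.66, 0) = 0, max(35.36, 0) = 35.36, max(79.3, 0) = 79.3
Node uu (S = 273.3): continuation = 1/1.07·[0.5250·0.0000 + 0.4750·0.0000] = 0.0000; exercise value = 0.0000 ≤ continuation, so V_uu = 0.0000
Node ud (S = 122.5): continuation = 1/1.07·[0.5250·0.0000 + 0.4750·35.3587] = 15.6966; exercise value = 0.0000 ≤ continuation, so V_ud = 15.6966
Node dd (S = 54.93): continuation = 1/1.07·[0.5250·35.3587 + 0.4750·79.2987] = 52.5516; exercise value = 60.0750 > continuation, so V_dd = 60.0750 (exercise)
Node u (S = 188.5): continuation = 1/1.07·[0.5250·0.0000 + 0.4750·15.6966] = 6.9681; exercise value = 0.0000 ≤ continuation, so V_u = 6.9681
Node d (S = 84.5): continuation = 1/1.07·[0.5250·15.6966 + 0.4750·60.0750] = 34.3704; exercise value = 30.5000 ≤ continuation, so V_d = 34.3704
Node 0 (S = 130): continuation = 1/1.07·[0.5250·6.9681 + 0.4750·34.3704] = 18.6768; exercise value = 0.0000 ≤ continuation, so V_0 = 18.6768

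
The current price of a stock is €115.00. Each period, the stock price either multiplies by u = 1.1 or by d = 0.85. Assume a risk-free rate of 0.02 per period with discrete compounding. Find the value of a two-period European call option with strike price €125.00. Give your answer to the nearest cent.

€6.29

Risk-neutral probability p = (1 + 0.02 − 0.85)/(1.1 − 0.85) = 0.1700/0.2500 = 0.6800
Terminal stock prices: S_uu = 139.2, S_ud = 107.5, S_dd = 83.09
Terminal payoffs (S − K): max(14.15, 0) = 14.15, max(-17.47, 0) = 0, max(-41.91, 0) = 0
Node u (S = 126.5): V_u = 1/1.02·[0.6800·14.1500 + 0.3200·0.0000] = 9.4333
Node d (S = 97.75): V_d = 1/1.02·[0.6800·0.0000 + 0.3200·0.0000] = 0.0000
Node 0 (S = 115): V_0 = 1/1.02·[0.6800·9.4333 + 0.3200·0.0000] = 6.2889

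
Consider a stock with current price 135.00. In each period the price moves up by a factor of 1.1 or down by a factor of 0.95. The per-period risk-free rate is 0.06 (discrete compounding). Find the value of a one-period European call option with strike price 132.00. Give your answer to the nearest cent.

11.42

Risk-neutral probability p = (1 + 0.06 − 0.95)/(1.1 − 0.95) = 0.1100/0.1500 = 0.7333
Terminal stock prices: S_u = 148.5, S_d = 128.2
Terminal payoffs (S − K): max(16.5, 0) = 16.5, max(-3.75, 0) = 0
Node 0 (S = 135): V_0 = 1/1.06·[0.7333·16.5000 + 0.2667·0.0000] = 11.4151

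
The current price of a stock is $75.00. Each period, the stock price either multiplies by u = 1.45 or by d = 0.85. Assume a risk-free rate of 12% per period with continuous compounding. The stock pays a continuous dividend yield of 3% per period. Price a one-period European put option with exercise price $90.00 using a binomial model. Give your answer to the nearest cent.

Per-period risk-free factor R = e^0.12 = 1.1275; dividend-adjusted growth = e^(0.12−0.03) = 1.0942.
Risk-neutral probability p = (1.0942 − 0.85)/(1.45 − 0.85) = 0.2442/0.6000 = 0.4070
Terminal stock prices: S_u = 108.8, S_d = 63.75
Terminal payoffs (K − S): max(-18.75, 0) = 0, max(26.25, 0) = 26.25
Node 0 (S = 75): V_0 = e^(−0.12)·[0.4070·0.0000 + 0.5930·26.2500] = 13.8070

$13.81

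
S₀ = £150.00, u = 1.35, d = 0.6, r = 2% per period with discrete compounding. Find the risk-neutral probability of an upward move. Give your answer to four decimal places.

p = 0.5600

Risk-neutral probability p = (1 + 0.02 − 0.6)/(1.35 − 0.6) = 0.4200/0.7500 = 0.5600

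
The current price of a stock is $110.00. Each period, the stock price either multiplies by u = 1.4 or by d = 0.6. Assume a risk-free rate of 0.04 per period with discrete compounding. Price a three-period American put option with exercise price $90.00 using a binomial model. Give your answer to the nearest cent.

Risk-neutral probability p = (1 + 0.04 − 0.6)/(1.4 − 0.6) = 0.4400/0.8000 = 0.5500
Terminal stock prices: S_uuu = 301.8, S_uud = 129.4, S_udd = 55.44, S_ddd = 23.76
Terminal payoffs (K − S): max(-211.8, 0) = 0, max(-39.36, 0) = 0, max(34.56, 0) = 34.56, max(66.24, 0) = 66.24
Node uu (S = 215.6): continuation = 1/1.04·[0.5500·0.0000 + 0.4500·0.0000] = 0.0000; exercise value = 0.0000 ≤ continuation, so V_uu = 0.0000
Node ud (S = 92.4): continuation = 1/1.04·[0.5500·0.0000 + 0.4500·34.5600] = 14.9538; exercise value = 0.0000 ≤ continuation, so V_ud = 14.9538
Node dd (S = 39.6): continuation = 1/1.04·[0.5500·34.5600 + 0.4500·66.2400] = 46.9385; exercise value = 50.4000 > continuation, so V_dd = 50.4000 (exercise)
Node u (S = 154): continuation = 1/1.04·[0.5500·0.0000 + 0.4500·14.9538] = 6.4704; exercise value = 0.0000 ≤ continuation, so V_u = 6.4704
Node d (S = 66): continuation = 1/1.04·[0.5500·14.9538 + 0.4500·50.4000] = 29.7160; exercise value = 24.0000 ≤ continuation, so V_d = 29.7160
Node 0 (S = 110): continuation = 1/1.04·[0.5500·6.4704 + 0.4500·29.7160] = 16.2797; exercise value = 0.0000 ≤ continuation, so V_0 = 16.2797

$16.28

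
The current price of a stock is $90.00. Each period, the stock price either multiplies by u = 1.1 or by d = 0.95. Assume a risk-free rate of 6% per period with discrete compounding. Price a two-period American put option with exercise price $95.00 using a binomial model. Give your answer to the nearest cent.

$5.00

Risk-neutral probability p = (1 + 0.06 − 0.95)/(1.1 − 0.95) = 0.1100/0.1500 = 0.7333
Terminal stock prices: S_uu = 108.9, S_ud = 94.05, S_dd = 81.22
Terminal payoffs (K − S): max(-13.9, 0) = 0, max(0.95, 0) = 0.95, max(13.78, 0) = 13.78
Node u (S = 99): continuation = 1/1.06·[0.7333·0.0000 + 0.2667·0.9500] = 0.2390; exercise value = 0.0000 ≤ continuation, so V_u = 0.2390
Node d (S = 85.5): continuation = 1/1.06·[0.7333·0.9500 + 0.2667·13.7750] = 4.1226; exercise value = 9.5000 > continuation, so V_d = 9.5000 (exercise)
Node 0 (S = 90): continuation = 1/1.06·[0.7333·0.2390 + 0.2667·9.5000] = 2.5553; exercise value = 5.0000 > continuation, so V_0 = 5.0000 (exercise)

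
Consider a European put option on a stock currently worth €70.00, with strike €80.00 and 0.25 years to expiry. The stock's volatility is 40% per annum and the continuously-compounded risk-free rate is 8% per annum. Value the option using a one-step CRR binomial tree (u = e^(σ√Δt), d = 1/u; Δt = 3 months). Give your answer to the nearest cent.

€11.11

CRR parameters: u = e^(σ√Δt) = e^(0.4·√0.25) = 1.2214, d = 1/u = 0.8187
Per-period rate: rΔt = 0.08·0.25 = 0.02, so R = e^0.02 = 1.0202
Risk-neutral probability p = (e^0.02 − 0.8187)/(1.2214 − 0.8187) = 0.2015/0.4027 = 0.5003
Terminal stock prices: S_u = 85.5, S_d = 57.31
Terminal payoffs (K − S): max(-5.498, 0) = 0, max(22.69, 0) = 22.69
Node 0 (S = 70): V_0 = e^(−0.02)·[0.5003·0.0000 + 0.4997·22.6888] = 11.1124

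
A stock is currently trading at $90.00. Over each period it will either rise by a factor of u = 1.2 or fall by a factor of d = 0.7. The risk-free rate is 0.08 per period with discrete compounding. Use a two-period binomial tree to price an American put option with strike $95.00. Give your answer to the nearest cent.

Risk-neutral probability p = (1 + 0.08 − 0.7)/(1.2 − 0.7) = 0.3800/0.5000 = 0.7600
Terminal stock prices: S_uu = 129.6, S_ud = 75.6, S_dd = 44.1
Terminal payoffs (K − S): max(-34.6, 0) = 0, max(19.4, 0) = 19.4, max(50.9, 0) = 50.9
Node u (S = 108): continuation = 1/1.08·[0.7600·0.0000 + 0.2400·19.4000] = 4.3111; exercise value = 0.0000 ≤ continuation, so V_u = 4.3111
Node d (S = 63): continuation = 1/1.08·[0.7600·19.4000 + 0.2400·50.9000] = 24.9630; exercise value = 32.0000 > continuation, so V_d = 32.0000 (exercise)
Node 0 (S = 90): continuation = 1/1.08·[0.7600·4.3111 + 0.2400·32.0000] = 10.1449; exercise value = 5.0000 ≤ continuation, so V_0 = 10.1449

$10.14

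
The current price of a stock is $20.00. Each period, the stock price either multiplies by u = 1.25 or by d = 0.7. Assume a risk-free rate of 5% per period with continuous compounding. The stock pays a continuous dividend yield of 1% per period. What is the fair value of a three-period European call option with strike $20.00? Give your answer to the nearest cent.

Per-period risk-free factor R = e^0.05 = 1.0513; dividend-adjusted growth = e^(0.05−0.01) = 1.0408.
Risk-neutral probability p = (1.0408 − 0.7)/(1.25 − 0.7) = 0.3408/0.5500 = 0.6197
Terminal stock prices: S_uuu = 39.06, S_uud = 21.88, S_udd = 12.25, S_ddd = 6.86
Terminal payoffs (S − K): max(19.06, 0) = 19.06, max(1.875, 0) = 1.875, max(-7.75, 0) = 0, max(-13.14, 0) = 0
Node uu (S = 31.25): V_uu = e^(−0.05)·[0.6197·19.0625 + 0.3803·1.8750] = 11.9145
Node ud (S = 17.5): V_ud = e^(−0.05)·[0.6197·1.8750 + 0.3803·0.0000] = 1.1052
Node dd (S = 9.8): V_dd = e^(−0.05)·[0.6197·0.0000 + 0.3803·0.0000] = 0.0000
Node u (S = 25): V_u = e^(−0.05)·[0.6197·11.9145 + 0.3803·1.1052] = 7.4227
Node d (S = 14): V_d = e^(−0.05)·[0.6197·1.1052 + 0.3803·0.0000] = 0.6514
Node 0 (S = 20): V_0 = e^(−0.05)·[0.6197·7.4227 + 0.3803·0.6514] = 4.6109

$4.61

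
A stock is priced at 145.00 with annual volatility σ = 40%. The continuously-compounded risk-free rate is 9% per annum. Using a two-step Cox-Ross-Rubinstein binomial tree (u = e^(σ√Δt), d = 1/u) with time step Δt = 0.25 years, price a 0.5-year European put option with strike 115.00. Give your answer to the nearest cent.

CRR parameters: u = e^(σ√Δt) = e^(0.4·√0.25) = 1.2214, d = 1/u = 0.8187
Per-period rate: rΔt = 0.09·0.25 = 0.0225, so R = e^0.0225 = 1.0228
Risk-neutral probability p = (e^0.0225 − 0.8187)/(1.2214 − 0.8187) = 0.2040/0.4027 = 0.5067
Terminal stock prices: S_uu = 216.3, S_ud = 145, S_dd = 97.2
Terminal payoffs (K − S): max(-101.3, 0) = 0, max(-30, 0) = 0, max(17.8, 0) = 17.8
Node u (S = 177.1): V_u = e^(−0.0225)·[0.5067·0.0000 + 0.4933·0.0000] = 0.0000
Node d (S = 118.7): V_d = e^(−0.0225)·[0.5067·0.0000 + 0.4933·17.8036] = 8.5875
Node 0 (S = 145): V_0 = e^(−0.0225)·[0.5067·0.0000 + 0.4933·8.5875] = 4.1422

4.14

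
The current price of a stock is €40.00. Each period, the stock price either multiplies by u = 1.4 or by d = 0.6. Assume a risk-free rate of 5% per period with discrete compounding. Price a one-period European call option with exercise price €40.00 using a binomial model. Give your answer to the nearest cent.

€8.57

Risk-neutral probability p = (1 + 0.05 − 0.6)/(1.4 − 0.6) = 0.4500/0.8000 = 0.5625
Terminal stock prices: S_u = 56, S_d = 24
Terminal payoffs (S − K): max(16, 0) = 16, max(-16, 0) = 0
Node 0 (S = 40): V_0 = 1/1.05·[0.5625·16.0000 + 0.4375·0.0000] = 8.5714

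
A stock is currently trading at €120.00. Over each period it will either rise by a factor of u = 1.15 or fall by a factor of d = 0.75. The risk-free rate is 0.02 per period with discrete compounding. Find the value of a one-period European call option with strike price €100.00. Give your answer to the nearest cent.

€25.15

Risk-neutral probability p = (1 + 0.02 − 0.75)/(1.15 − 0.75) = 0.2700/0.4000 = 0.6750
Terminal stock prices: S_u = 138, S_d = 90
Terminal payoffs (S − K): max(38, 0) = 38, max(-10, 0) = 0
Node 0 (S = 120): V_0 = 1/1.02·[0.6750·38.0000 + 0.3250·0.0000] = 25.1471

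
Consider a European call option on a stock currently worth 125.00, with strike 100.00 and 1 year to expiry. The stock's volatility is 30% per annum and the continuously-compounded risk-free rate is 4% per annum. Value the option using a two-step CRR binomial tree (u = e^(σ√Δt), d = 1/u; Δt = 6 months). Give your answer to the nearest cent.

33.40

CRR parameters: u = e^(σ√Δt) = e^(0.3·√0.5) = 1.2363, d = 1/u = 0.8089
Per-period rate: rΔt = 0.04·0.5 = 0.02, so R = e^0.02 = 1.0202
Risk-neutral probability p = (e^0.02 − 0.8089)/(1.2363 − 0.8089) = 0.2113/0.4275 = 0.4944
Terminal stock prices: S_uu = 191.1, S_ud = 125, S_dd = 81.78
Terminal payoffs (S − K): max(91.06, 0) = 91.06, max(25, 0) = 25, max(-18.22, 0) = 0
Node u (S = 154.5): V_u = e^(−0.02)·[0.4944·91.0581 + 0.5056·25.0000] = 56.5190
Node d (S = 101.1): V_d = e^(−0.02)·[0.4944·25.0000 + 0.5056·0.0000] = 12.1159
Node 0 (S = 125): V_0 = e^(−0.02)·[0.4944·56.5190 + 0.5056·12.1159] = 33.3953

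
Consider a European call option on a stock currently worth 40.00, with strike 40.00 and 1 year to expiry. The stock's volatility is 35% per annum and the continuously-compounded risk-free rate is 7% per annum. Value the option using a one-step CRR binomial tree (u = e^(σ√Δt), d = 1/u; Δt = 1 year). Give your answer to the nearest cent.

CRR parameters: u = e^(σ√Δt) = e^(0.35·√1) = 1.4191, d = 1/u = 0.7047
Per-period rate: rΔt = 0.07·1 = 0.07, so R = e^0.07 = 1.0725
Risk-neutral probability p = (e^0.07 − 0.7047)/(1.4191 − 0.7047) = 0.3678/0.7144 = 0.5149
Terminal stock prices: S_u = 56.76, S_d = 28.19
Terminal payoffs (S − K): max(16.76, 0) = 16.76, max(-11.81, 0) = 0
Node 0 (S = 40): V_0 = e^(−0.07)·[0.5149·16.7627 + 0.4851·0.0000] = 8.0473

8.05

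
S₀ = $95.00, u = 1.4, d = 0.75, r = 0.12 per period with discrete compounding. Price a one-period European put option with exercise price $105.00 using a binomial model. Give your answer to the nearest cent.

Risk-neutral probability p = (1 + 0.12 − 0.75)/(1.4 − 0.75) = 0.3700/0.6500 = 0.5692
Terminal stock prices: S_u = 133, S_d = 71.25
Terminal payoffs (K − S): max(-28, 0) = 0, max(33.75, 0) = 33.75
Node 0 (S = 95): V_0 = 1/1.12·[0.5692·0.0000 + 0.4308·33.7500] = 12.9808

$12.98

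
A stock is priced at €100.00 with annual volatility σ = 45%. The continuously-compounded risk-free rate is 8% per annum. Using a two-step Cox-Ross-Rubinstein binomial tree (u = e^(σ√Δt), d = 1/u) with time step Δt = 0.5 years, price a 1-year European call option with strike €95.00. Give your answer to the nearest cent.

€22.64

CRR parameters: u = e^(σ√Δt) = e^(0.45·√0.5) = 1.3746, d = 1/u = 0.7275
Per-period rate: rΔt = 0.08·0.5 = 0.04, so R = e^0.04 = 1.0408
Risk-neutral probability p = (e^0.04 − 0.7275)/(1.3746 − 0.7275) = 0.3134/0.6472 = 0.4842
Terminal stock prices: S_uu = 189, S_ud = 100, S_dd = 52.92
Terminal payoffs (S − K): max(93.97, 0) = 93.97, max(5, 0) = 5, max(-42.08, 0) = 0
Node u (S = 137.5): V_u = e^(−0.04)·[0.4842·93.9658 + 0.5158·5.0000] = 46.1899
Node d (S = 72.75): V_d = e^(−0.04)·[0.4842·5.0000 + 0.5158·0.0000] = 2.3259
Node 0 (S = 100): V_0 = e^(−0.04)·[0.4842·46.1899 + 0.5158·2.3259] = 22.6397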